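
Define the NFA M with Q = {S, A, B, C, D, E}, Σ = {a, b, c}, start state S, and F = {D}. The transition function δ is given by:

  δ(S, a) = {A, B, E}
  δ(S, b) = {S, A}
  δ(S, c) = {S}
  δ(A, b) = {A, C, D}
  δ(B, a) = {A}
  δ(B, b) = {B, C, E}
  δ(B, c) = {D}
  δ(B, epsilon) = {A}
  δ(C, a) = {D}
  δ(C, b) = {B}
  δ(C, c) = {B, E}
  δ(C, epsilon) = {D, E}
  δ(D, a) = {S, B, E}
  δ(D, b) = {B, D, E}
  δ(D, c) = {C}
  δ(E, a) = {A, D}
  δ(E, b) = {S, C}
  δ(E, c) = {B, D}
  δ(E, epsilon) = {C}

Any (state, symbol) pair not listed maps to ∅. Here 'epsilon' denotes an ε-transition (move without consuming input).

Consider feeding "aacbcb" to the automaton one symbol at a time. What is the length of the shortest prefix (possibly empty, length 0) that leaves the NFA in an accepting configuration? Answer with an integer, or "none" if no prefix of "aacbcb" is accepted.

Start in {S}.
Read 'a': {S} → {A, B, C, D, E}.
None of the earlier sets intersect F, but {A, B, C, D, E} does.

1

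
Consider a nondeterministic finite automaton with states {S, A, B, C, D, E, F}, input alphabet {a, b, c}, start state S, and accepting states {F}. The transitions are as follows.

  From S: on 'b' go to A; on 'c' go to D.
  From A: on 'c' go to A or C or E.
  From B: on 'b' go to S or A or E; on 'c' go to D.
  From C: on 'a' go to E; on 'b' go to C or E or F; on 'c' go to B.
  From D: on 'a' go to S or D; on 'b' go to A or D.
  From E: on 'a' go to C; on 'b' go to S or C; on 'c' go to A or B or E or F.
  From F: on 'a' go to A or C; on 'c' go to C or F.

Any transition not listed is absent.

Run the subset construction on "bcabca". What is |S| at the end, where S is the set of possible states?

5

Start in {S}.
Read 'b': {S} → {A}.
Read 'c': {A} → {A, C, E}.
Read 'a': {A, C, E} → {C, E}.
Read 'b': {C, E} → {S, C, E, F}.
Read 'c': {S, C, E, F} → {A, B, C, D, E, F}.
Read 'a': {A, B, C, D, E, F} → {S, A, C, D, E}.
That set has 5 states.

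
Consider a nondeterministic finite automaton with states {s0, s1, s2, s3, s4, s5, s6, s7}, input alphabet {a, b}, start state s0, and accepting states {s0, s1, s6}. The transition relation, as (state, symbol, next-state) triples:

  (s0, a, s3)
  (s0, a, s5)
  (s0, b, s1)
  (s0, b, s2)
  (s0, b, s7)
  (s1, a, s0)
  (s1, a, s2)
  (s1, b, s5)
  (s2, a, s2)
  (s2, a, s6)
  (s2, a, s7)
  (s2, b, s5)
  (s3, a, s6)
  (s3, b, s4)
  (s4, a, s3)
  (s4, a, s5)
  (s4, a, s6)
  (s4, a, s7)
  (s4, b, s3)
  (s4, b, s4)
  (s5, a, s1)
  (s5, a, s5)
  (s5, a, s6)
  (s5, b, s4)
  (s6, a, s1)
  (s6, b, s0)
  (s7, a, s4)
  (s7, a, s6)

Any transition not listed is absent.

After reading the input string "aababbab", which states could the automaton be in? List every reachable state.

{s0, s1, s2, s3, s4, s5, s7}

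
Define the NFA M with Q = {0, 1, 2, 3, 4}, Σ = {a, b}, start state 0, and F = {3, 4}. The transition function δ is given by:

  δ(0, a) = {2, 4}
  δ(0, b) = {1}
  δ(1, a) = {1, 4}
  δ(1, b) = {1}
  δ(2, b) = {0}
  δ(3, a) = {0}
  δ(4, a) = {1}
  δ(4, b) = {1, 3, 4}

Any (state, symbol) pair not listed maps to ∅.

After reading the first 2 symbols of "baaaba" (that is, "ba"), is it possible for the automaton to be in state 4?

Start in {0}.
Read 'b': {0} → {1}.
Read 'a': {1} → {1, 4}.
State 4 is in {1, 4}.

Yes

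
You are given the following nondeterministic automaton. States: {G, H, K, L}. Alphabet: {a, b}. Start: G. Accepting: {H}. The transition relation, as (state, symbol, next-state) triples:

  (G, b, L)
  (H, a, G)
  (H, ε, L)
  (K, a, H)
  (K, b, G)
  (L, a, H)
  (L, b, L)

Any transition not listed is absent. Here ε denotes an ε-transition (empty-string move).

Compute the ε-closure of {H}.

Begin with {H}.
ε-move H → L; add L.

{H, L}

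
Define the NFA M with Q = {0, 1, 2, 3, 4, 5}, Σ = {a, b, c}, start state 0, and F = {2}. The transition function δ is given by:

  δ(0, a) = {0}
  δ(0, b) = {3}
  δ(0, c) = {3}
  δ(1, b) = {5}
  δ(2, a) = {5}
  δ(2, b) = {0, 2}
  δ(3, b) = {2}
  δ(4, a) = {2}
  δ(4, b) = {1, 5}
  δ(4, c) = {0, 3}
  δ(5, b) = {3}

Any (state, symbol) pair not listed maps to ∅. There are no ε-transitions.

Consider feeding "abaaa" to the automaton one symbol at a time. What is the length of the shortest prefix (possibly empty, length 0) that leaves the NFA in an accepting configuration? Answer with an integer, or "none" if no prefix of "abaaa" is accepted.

Start in {0}.
Read 'a': 0→{0}; now {0}.
Read 'b': 0→{3}; now {3}.
Read 'a': 3→∅; now ∅.
The set is empty and remains empty for the remaining 2 symbols.
No reachable set along the way intersects F.

none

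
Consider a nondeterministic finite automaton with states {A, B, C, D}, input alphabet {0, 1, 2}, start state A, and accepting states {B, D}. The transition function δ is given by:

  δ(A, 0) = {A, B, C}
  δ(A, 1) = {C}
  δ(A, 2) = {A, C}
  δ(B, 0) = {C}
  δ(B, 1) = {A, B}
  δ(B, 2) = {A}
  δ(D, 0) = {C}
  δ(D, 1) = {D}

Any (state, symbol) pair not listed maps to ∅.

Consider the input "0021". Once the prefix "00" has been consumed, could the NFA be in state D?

No

Start in {A}.
Read '0': A→{A, B, C}; now {A, B, C}.
Read '0': A→{A, B, C}, B→{C}, C→∅; now {A, B, C}.
State D is not in {A, B, C}.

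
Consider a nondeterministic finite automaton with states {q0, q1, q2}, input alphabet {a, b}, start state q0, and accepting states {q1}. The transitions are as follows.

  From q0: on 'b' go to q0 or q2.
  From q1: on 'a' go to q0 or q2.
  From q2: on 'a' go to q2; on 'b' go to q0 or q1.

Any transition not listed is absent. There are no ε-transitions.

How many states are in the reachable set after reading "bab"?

2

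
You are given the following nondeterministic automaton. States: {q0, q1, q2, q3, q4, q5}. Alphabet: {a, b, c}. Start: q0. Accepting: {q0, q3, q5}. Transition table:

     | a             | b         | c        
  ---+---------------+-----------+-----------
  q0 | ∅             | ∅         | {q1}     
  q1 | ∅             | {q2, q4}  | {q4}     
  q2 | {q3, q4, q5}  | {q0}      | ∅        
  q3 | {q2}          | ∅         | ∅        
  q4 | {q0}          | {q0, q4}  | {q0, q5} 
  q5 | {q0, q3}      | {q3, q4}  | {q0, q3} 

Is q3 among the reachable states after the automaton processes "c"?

No

Start in {q0}.
Read 'c': {q0} → {q1}.
State q3 is not in {q1}.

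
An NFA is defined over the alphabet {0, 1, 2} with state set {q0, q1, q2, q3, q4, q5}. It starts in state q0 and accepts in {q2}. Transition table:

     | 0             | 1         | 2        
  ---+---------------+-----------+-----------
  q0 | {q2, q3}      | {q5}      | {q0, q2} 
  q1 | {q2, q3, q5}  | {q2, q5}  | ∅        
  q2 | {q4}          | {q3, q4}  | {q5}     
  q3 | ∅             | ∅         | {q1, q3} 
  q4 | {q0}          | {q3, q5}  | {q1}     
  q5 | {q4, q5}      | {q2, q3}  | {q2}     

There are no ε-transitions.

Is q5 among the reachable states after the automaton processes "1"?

Start in {q0}.
Read '1': q0→{q5}; now {q5}.
State q5 is in {q5}.

Yes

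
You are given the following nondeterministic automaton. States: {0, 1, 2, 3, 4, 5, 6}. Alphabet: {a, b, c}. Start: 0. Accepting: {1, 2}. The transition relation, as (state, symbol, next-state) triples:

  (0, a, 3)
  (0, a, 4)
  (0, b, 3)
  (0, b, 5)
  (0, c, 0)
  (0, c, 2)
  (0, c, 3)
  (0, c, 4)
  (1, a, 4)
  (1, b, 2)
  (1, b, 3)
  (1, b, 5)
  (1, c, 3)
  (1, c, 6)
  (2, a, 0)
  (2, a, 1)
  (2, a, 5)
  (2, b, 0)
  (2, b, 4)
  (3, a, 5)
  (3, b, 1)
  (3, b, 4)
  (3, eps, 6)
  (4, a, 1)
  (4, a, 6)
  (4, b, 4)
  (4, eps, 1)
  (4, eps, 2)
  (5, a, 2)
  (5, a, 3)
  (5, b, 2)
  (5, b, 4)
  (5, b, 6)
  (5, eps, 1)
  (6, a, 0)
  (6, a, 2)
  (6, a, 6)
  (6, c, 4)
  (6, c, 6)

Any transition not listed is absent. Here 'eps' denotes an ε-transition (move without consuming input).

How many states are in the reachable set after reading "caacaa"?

Start in {0}.
Read 'c': {0} → {0, 1, 2, 3, 4, 6}.
Read 'a': {0, 1, 2, 3, 4, 6} → {0, 1, 2, 3, 4, 5, 6}.
Read 'a': {0, 1, 2, 3, 4, 5, 6} → {0, 1, 2, 3, 4, 5, 6}.
Read 'c': {0, 1, 2, 3, 4, 5, 6} → {0, 1, 2, 3, 4, 6}.
Read 'a': {0, 1, 2, 3, 4, 6} → {0, 1, 2, 3, 4, 5, 6}.
Read 'a': {0, 1, 2, 3, 4, 5, 6} → {0, 1, 2, 3, 4, 5, 6}.
That set has 7 states.

7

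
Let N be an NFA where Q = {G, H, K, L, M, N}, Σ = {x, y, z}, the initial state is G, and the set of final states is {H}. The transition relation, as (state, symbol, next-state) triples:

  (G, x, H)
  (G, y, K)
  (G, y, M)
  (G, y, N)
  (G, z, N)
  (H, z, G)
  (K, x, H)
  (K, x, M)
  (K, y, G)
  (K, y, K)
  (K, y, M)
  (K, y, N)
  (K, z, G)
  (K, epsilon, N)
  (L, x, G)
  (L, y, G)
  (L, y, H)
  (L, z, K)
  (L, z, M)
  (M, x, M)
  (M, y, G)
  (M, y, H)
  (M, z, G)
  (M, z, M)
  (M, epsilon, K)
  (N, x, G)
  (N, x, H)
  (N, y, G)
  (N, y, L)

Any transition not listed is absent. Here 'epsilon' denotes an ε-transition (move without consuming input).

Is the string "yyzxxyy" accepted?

Start in {G}.
Read 'y': G→{K, M, N}; now {K, M, N}.
Read 'y': K→{G, K, M, N}, M→{G, H}, N→{G, L}; now {G, H, K, L, M, N}.
Read 'z': G→{N}, H→{G}, K→{G}, L→{K, M}, M→{G, M}, N→∅; now {G, K, M, N}.
Read 'x': G→{H}, K→{H, M}, M→{M}, N→{G, H}; union {G, H, M}; ε-closure = {G, H, K, M, N}.
Read 'x': G→{H}, H→∅, K→{H, M}, M→{M}, N→{G, H}; union {G, H, M}; ε-closure = {G, H, K, M, N}.
Read 'y': G→{K, M, N}, H→∅, K→{G, K, M, N}, M→{G, H}, N→{G, L}; now {G, H, K, L, M, N}.
Read 'y': G→{K, M, N}, H→∅, K→{G, K, M, N}, L→{G, H}, M→{G, H}, N→{G, L}; now {G, H, K, L, M, N}.
The final set {G, H, K, L, M, N} contains the accepting state H.

Yes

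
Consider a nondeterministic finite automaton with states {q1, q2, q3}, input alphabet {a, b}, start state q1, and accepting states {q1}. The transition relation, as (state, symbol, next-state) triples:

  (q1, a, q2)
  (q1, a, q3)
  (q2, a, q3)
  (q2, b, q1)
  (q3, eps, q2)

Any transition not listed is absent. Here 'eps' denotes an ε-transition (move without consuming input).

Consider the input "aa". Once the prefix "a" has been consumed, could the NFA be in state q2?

Yes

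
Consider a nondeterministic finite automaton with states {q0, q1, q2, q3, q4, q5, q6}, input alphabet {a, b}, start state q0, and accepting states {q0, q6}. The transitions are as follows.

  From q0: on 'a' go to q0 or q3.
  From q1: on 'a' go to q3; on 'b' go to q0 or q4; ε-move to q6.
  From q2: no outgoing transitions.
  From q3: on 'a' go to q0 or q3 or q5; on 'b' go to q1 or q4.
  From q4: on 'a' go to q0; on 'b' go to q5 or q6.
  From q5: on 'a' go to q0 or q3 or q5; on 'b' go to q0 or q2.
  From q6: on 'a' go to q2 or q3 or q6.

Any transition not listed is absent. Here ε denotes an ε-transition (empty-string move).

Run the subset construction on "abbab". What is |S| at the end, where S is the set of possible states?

Start in {q0}.
Read 'a': {q0} → {q0, q3}.
Read 'b': {q0, q3} → {q1, q4, q6}.
Read 'b': {q1, q4, q6} → {q0, q4, q5, q6}.
Read 'a': {q0, q4, q5, q6} → {q0, q2, q3, q5, q6}.
Read 'b': {q0, q2, q3, q5, q6} → {q0, q1, q2, q4, q6}.
That set has 5 states.

5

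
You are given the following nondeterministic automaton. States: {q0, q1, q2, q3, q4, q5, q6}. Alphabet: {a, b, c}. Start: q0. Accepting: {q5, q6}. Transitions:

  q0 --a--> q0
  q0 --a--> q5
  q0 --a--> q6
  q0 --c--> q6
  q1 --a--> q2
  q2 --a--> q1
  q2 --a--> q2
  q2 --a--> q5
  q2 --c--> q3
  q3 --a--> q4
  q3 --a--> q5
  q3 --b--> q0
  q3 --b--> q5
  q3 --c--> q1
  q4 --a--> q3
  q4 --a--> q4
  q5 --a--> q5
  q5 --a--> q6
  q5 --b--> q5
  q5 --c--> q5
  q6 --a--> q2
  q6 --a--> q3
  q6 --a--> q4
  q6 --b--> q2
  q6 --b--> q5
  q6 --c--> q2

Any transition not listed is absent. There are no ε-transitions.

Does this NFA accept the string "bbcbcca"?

No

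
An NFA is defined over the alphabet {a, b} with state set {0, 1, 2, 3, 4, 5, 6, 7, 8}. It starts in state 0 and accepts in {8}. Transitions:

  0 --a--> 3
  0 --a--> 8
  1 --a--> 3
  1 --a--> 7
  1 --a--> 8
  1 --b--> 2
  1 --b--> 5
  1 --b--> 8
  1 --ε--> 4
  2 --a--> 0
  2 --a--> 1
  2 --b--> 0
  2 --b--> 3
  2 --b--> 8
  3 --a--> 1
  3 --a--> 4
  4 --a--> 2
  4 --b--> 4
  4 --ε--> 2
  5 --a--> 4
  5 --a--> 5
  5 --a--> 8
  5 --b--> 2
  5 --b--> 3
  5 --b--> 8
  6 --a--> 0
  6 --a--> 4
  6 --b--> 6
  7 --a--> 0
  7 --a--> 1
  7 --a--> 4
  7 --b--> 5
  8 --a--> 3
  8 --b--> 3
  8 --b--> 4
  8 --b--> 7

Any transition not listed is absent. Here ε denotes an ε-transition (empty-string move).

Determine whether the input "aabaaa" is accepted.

Start in {0}.
Read 'a': 0→{3, 8}; now {3, 8}.
Read 'a': 3→{1, 4}, 8→{3}; union {1, 3, 4}; ε-closure = {1, 2, 3, 4}.
Read 'b': 1→{2, 5, 8}, 2→{0, 3, 8}, 3→∅, 4→{4}; now {0, 2, 3, 4, 5, 8}.
Read 'a': 0→{3, 8}, 2→{0, 1}, 3→{1, 4}, 4→{2}, 5→{4, 5, 8}, 8→{3}; now {0, 1, 2, 3, 4, 5, 8}.
Read 'a': 0→{3, 8}, 1→{3, 7, 8}, 2→{0, 1}, 3→{1, 4}, 4→{2}, 5→{4, 5, 8}, 8→{3}; now {0, 1, 2, 3, 4, 5, 7, 8}.
Read 'a': 0→{3, 8}, 1→{3, 7, 8}, 2→{0, 1}, 3→{1, 4}, 4→{2}, 5→{4, 5, 8}, 7→{0, 1, 4}, 8→{3}; now {0, 1, 2, 3, 4, 5, 7, 8}.
The final set {0, 1, 2, 3, 4, 5, 7, 8} contains the accepting state 8.

Yes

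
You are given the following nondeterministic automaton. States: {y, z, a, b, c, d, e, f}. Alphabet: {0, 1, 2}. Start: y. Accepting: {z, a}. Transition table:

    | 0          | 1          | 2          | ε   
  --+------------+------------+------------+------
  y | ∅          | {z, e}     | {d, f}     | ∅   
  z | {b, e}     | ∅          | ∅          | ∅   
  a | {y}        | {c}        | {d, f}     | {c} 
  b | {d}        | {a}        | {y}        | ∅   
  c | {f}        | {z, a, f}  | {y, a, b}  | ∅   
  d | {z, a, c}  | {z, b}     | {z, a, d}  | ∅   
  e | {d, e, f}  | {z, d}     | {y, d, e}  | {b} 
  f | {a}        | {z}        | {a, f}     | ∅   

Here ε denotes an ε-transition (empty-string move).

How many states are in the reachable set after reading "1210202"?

8

Start in {y}.
Read '1': y→{z, e}; union {z, e}; ε-closure = {z, b, e}.
Read '2': z→∅, b→{y}, e→{y, d, e}; union {y, d, e}; ε-closure = {y, b, d, e}.
Read '1': y→{z, e}, b→{a}, d→{z, b}, e→{z, d}; union {z, a, b, d, e}; ε-closure = {z, a, b, c, d, e}.
Read '0': z→{b, e}, a→{y}, b→{d}, c→{f}, d→{z, a, c}, e→{d, e, f}; now {y, z, a, b, c, d, e, f}.
Read '2': y→{d, f}, z→∅, a→{d, f}, b→{y}, c→{y, a, b}, d→{z, a, d}, e→{y, d, e}, f→{a, f}; union {y, z, a, b, d, e, f}; ε-closure = {y, z, a, b, c, d, e, f}.
Read '0': y→∅, z→{b, e}, a→{y}, b→{d}, c→{f}, d→{z, a, c}, e→{d, e, f}, f→{a}; now {y, z, a, b, c, d, e, f}.
Read '2': y→{d, f}, z→∅, a→{d, f}, b→{y}, c→{y, a, b}, d→{z, a, d}, e→{y, d, e}, f→{a, f}; union {y, z, a, b, d, e, f}; ε-closure = {y, z, a, b, c, d, e, f}.
That set has 8 states.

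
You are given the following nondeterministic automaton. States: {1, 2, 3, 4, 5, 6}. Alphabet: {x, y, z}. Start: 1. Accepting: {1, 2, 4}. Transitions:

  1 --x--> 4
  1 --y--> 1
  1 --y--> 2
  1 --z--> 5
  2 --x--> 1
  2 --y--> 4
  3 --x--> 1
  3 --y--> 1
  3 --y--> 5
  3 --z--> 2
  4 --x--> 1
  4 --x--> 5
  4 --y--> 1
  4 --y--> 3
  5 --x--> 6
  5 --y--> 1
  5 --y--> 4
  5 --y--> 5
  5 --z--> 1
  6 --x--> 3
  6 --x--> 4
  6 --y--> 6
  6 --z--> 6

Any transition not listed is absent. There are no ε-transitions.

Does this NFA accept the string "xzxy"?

Start in {1}.
Read 'x': 1→{4}; now {4}.
Read 'z': 4→∅; now ∅.
The set is empty and remains empty for the remaining 2 symbols.
The final set ∅ contains no accepting state.

No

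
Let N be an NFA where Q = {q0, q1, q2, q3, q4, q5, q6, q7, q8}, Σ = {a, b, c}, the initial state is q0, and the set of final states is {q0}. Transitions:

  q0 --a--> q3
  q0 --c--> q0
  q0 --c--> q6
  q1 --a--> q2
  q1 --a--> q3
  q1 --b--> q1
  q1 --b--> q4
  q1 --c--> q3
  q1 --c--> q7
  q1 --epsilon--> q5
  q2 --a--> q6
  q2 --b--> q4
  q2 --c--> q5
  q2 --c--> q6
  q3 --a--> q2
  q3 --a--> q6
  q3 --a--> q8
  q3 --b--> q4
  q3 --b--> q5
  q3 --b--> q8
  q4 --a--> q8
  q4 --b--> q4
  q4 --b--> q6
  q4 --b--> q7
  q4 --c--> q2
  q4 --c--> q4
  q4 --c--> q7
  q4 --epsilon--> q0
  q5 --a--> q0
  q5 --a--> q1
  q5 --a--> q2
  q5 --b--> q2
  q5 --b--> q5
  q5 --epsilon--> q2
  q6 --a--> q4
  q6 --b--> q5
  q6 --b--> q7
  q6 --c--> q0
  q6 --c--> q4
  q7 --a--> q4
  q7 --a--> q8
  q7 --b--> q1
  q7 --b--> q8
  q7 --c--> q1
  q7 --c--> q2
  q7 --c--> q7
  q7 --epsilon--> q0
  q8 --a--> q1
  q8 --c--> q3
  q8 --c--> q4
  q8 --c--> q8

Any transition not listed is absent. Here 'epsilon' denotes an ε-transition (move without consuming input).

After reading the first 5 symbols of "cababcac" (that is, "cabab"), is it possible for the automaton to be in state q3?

No

Start in {q0}.
Read 'c': {q0} → {q0, q6}.
Read 'a': {q0, q6} → {q0, q3, q4}.
Read 'b': {q0, q3, q4} → {q0, q2, q4, q5, q6, q7, q8}.
Read 'a': {q0, q2, q4, q5, q6, q7, q8} → {q0, q1, q2, q3, q4, q5, q6, q8}.
Read 'b': {q0, q1, q2, q3, q4, q5, q6, q8} → {q0, q1, q2, q4, q5, q6, q7, q8}.
State q3 is not in {q0, q1, q2, q4, q5, q6, q7, q8}.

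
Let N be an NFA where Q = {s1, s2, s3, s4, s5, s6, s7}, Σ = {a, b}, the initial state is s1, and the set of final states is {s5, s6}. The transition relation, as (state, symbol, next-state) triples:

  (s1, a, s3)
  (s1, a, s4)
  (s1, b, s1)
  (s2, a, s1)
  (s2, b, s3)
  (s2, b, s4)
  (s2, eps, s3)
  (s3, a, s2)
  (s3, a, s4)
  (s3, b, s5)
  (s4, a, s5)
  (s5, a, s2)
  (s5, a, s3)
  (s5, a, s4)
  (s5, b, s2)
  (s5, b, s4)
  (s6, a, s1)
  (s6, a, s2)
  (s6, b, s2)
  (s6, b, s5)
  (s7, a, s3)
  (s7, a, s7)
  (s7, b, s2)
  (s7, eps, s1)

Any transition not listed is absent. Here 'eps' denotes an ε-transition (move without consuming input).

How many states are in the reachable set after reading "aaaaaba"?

5

Start in {s1}.
Read 'a': {s1} → {s3, s4}.
Read 'a': {s3, s4} → {s2, s3, s4, s5}.
Read 'a': {s2, s3, s4, s5} → {s1, s2, s3, s4, s5}.
Read 'a': {s1, s2, s3, s4, s5} → {s1, s2, s3, s4, s5}.
Read 'a': {s1, s2, s3, s4, s5} → {s1, s2, s3, s4, s5}.
Read 'b': {s1, s2, s3, s4, s5} → {s1, s2, s3, s4, s5}.
Read 'a': {s1, s2, s3, s4, s5} → {s1, s2, s3, s4, s5}.
That set has 5 states.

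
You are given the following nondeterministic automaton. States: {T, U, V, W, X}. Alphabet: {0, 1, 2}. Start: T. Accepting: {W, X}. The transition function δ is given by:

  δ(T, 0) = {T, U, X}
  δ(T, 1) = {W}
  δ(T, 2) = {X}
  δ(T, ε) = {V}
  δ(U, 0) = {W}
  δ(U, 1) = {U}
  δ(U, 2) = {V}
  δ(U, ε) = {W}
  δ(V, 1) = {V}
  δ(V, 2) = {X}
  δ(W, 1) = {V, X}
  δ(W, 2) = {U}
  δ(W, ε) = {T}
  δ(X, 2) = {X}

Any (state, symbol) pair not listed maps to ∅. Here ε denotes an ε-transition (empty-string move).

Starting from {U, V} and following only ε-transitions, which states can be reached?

Begin with {U, V}.
ε-move U → W; add W.
ε-move W → T; add T.

{T, U, V, W}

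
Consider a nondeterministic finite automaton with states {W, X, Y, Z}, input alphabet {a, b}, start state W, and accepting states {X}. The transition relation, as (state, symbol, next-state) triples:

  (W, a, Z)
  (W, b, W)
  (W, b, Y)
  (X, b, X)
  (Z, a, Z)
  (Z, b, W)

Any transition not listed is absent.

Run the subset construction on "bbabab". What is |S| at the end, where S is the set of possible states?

1

Start in {W}.
Read 'b': {W} → {W, Y}.
Read 'b': {W, Y} → {W, Y}.
Read 'a': {W, Y} → {Z}.
Read 'b': {Z} → {W}.
Read 'a': {W} → {Z}.
Read 'b': {Z} → {W}.
That set has 1 state.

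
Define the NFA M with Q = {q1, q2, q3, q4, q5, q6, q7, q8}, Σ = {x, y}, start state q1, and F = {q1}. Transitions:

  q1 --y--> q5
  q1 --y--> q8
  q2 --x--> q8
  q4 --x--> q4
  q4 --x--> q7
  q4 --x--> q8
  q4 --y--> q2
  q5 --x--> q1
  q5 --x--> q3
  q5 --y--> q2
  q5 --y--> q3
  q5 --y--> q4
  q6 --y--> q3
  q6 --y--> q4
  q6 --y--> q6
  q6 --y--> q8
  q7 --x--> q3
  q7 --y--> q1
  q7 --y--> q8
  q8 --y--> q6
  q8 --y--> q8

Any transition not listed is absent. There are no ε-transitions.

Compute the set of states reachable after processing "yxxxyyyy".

∅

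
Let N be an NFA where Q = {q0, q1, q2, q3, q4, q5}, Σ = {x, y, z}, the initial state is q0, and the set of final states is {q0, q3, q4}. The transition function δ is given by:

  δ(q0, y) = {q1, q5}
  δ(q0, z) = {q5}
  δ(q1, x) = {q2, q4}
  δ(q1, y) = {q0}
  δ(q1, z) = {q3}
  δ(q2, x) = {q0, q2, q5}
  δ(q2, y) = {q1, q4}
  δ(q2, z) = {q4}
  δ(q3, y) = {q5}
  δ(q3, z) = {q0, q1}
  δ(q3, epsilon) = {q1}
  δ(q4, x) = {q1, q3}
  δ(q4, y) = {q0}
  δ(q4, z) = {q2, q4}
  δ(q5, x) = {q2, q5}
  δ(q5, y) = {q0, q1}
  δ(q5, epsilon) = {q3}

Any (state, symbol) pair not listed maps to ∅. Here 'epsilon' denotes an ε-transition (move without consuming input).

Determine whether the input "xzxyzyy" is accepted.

No

Start in {q0}.
Read 'x': q0→∅; now ∅.
The set is empty and remains empty for the remaining 6 symbols.
The final set ∅ contains no accepting state.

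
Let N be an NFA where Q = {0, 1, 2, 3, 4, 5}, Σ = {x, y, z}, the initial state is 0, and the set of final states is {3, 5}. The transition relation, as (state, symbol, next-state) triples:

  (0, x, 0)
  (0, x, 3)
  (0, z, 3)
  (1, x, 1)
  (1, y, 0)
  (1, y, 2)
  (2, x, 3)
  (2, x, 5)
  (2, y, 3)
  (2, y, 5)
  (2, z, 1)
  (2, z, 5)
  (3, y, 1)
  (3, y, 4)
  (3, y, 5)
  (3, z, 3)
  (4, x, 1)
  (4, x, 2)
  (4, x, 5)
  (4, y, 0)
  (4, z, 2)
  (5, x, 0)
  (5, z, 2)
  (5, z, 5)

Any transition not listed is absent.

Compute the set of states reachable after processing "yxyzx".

Start in {0}.
Read 'y': 0→∅; now ∅.
The set is empty and remains empty for the remaining 4 symbols.

∅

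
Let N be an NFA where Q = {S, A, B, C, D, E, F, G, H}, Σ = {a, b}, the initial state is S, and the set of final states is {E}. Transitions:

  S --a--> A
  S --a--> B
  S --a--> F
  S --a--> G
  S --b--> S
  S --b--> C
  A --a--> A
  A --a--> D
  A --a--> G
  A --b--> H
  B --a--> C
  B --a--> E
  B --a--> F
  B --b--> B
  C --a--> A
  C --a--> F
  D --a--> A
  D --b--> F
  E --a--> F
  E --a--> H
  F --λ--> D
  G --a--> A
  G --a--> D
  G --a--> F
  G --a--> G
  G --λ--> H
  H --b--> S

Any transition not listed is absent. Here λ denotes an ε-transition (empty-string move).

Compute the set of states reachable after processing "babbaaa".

{A, D, F, G, H}

Start in {S}.
Read 'b': S→{S, C}; now {S, C}.
Read 'a': S→{A, B, F, G}, C→{A, F}; union {A, B, F, G}; ε-closure = {A, B, D, F, G, H}.
Read 'b': A→{H}, B→{B}, D→{F}, F→∅, G→∅, H→{S}; union {S, B, F, H}; ε-closure = {S, B, D, F, H}.
Read 'b': S→{S, C}, B→{B}, D→{F}, F→∅, H→{S}; union {S, B, C, F}; ε-closure = {S, B, C, D, F}.
Read 'a': S→{A, B, F, G}, B→{C, E, F}, C→{A, F}, D→{A}, F→∅; union {A, B, C, E, F, G}; ε-closure = {A, B, C, D, E, F, G, H}.
Read 'a': A→{A, D, G}, B→{C, E, F}, C→{A, F}, D→{A}, E→{F, H}, F→∅, G→{A, D, F, G}, H→∅; now {A, C, D, E, F, G, H}.
Read 'a': A→{A, D, G}, C→{A, F}, D→{A}, E→{F, H}, F→∅, G→{A, D, F, G}, H→∅; now {A, D, F, G, H}.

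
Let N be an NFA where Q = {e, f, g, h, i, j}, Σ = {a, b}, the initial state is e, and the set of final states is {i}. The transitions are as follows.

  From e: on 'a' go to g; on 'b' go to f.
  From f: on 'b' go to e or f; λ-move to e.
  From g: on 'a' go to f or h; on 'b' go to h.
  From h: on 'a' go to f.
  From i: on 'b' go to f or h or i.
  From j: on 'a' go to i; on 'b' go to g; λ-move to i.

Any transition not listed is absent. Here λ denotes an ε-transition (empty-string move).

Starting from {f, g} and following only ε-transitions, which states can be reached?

Begin with {f, g}.
ε-move f → e; add e.

{e, f, g}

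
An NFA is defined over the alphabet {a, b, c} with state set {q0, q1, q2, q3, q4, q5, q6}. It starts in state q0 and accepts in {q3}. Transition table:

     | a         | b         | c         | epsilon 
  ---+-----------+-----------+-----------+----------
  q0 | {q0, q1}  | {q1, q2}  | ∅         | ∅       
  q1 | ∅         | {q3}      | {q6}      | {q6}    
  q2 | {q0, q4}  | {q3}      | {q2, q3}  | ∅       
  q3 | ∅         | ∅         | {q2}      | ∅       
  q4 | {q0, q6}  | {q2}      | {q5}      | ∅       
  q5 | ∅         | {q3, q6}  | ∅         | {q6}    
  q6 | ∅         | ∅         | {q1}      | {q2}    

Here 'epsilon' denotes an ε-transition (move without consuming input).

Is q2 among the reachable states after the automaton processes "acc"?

Start in {q0}.
Read 'a': q0→{q0, q1}; union {q0, q1}; ε-closure = {q0, q1, q2, q6}.
Read 'c': q0→∅, q1→{q6}, q2→{q2, q3}, q6→{q1}; now {q1, q2, q3, q6}.
Read 'c': q1→{q6}, q2→{q2, q3}, q3→{q2}, q6→{q1}; now {q1, q2, q3, q6}.
State q2 is in {q1, q2, q3, q6}.

Yes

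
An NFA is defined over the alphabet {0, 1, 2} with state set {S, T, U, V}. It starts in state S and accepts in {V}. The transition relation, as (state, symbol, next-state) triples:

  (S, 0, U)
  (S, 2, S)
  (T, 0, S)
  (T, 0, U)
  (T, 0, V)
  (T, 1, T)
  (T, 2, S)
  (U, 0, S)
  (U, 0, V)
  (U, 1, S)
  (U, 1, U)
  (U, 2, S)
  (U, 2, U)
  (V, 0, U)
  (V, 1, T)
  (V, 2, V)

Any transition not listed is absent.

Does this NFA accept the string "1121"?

Start in {S}.
Read '1': {S} → ∅.
The set is empty and remains empty for the remaining 3 symbols.
The final set ∅ contains no accepting state.

No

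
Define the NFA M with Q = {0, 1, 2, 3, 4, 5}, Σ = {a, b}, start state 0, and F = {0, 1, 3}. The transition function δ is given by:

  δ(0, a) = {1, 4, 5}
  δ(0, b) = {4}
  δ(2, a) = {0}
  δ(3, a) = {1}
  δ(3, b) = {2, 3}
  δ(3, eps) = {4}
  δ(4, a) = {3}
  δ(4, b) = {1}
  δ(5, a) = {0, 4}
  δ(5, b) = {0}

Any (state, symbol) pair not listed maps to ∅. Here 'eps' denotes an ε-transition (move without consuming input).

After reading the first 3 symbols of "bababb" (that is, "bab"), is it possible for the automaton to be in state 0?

No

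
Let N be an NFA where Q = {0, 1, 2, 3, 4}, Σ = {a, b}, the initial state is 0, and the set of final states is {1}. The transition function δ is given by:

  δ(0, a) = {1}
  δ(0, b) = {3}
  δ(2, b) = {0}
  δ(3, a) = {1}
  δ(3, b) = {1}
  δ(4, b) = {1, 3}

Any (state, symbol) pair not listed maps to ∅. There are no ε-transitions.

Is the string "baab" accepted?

Start in {0}.
Read 'b': {0} → {3}.
Read 'a': {3} → {1}.
Read 'a': {1} → ∅.
The set is empty and remains empty for the remaining 1 symbol.
The final set ∅ contains no accepting state.

No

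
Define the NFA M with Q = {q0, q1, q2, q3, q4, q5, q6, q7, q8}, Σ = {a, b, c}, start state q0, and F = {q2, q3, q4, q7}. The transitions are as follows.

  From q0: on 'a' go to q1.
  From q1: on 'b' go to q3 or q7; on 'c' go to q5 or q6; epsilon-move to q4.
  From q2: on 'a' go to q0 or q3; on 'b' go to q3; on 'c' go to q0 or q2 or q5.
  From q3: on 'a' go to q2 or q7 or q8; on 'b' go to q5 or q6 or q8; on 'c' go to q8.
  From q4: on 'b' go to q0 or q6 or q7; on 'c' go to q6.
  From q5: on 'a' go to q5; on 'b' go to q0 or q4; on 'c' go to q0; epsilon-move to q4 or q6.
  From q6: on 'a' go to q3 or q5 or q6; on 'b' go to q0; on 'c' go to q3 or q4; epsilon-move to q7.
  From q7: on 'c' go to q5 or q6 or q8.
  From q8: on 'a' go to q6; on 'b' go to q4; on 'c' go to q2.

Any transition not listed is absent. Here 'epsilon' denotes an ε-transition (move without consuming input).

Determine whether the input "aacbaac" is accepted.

No

Start in {q0}.
Read 'a': q0→{q1}; union {q1}; ε-closure = {q1, q4}.
Read 'a': q1→∅, q4→∅; now ∅.
The set is empty and remains empty for the remaining 5 symbols.
The final set ∅ contains no accepting state.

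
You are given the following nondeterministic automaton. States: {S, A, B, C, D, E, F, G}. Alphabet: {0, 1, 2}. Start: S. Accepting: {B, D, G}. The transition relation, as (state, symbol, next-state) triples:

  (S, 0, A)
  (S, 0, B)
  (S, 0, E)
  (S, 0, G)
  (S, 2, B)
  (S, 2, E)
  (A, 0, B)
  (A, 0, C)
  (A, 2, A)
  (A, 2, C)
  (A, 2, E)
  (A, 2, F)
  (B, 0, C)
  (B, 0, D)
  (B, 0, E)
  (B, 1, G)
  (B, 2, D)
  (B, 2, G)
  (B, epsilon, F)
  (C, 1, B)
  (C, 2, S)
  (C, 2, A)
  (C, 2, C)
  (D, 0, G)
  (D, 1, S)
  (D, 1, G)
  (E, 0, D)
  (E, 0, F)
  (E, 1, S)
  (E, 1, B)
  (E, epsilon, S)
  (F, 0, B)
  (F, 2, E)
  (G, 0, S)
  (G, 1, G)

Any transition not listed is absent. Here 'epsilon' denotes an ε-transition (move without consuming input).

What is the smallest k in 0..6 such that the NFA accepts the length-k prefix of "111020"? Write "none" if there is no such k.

none

Start in {S}.
Read '1': S→∅; now ∅.
The set is empty and remains empty for the remaining 5 symbols.
No reachable set along the way intersects F.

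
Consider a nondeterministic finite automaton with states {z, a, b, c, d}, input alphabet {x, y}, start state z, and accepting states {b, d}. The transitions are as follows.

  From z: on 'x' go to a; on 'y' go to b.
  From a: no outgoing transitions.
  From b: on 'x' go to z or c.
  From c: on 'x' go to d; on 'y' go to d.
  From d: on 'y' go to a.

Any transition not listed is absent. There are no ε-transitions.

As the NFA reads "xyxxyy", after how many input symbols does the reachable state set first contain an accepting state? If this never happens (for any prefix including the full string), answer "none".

Start in {z}.
Read 'x': z→{a}; now {a}.
Read 'y': a→∅; now ∅.
The set is empty and remains empty for the remaining 4 symbols.
No reachable set along the way intersects F.

none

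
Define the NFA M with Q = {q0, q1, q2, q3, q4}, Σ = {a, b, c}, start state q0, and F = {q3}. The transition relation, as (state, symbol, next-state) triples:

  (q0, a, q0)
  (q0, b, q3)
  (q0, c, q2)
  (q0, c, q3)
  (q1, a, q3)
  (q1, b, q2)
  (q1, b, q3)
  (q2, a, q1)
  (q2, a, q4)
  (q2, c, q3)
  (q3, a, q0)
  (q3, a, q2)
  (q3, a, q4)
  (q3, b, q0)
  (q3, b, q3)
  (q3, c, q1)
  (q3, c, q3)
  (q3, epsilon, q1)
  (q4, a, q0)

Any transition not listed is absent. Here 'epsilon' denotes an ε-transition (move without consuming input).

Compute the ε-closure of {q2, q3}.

{q1, q2, q3}

Begin with {q2, q3}.
ε-move q3 → q1; add q1.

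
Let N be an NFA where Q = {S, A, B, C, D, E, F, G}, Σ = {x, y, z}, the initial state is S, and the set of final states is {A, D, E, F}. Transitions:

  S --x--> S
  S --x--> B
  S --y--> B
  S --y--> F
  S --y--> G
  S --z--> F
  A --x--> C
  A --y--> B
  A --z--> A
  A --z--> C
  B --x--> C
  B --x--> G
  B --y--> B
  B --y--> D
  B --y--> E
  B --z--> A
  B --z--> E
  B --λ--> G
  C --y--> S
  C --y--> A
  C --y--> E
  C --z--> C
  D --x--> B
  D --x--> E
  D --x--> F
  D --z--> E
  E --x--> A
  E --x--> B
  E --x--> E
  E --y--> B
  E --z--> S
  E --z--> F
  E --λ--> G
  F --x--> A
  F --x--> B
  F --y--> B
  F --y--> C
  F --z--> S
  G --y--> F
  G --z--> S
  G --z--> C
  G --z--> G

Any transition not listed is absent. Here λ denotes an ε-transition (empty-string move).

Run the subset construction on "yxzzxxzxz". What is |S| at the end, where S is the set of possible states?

Start in {S}.
Read 'y': S→{B, F, G}; now {B, F, G}.
Read 'x': B→{C, G}, F→{A, B}, G→∅; now {A, B, C, G}.
Read 'z': A→{A, C}, B→{A, E}, C→{C}, G→{S, C, G}; now {S, A, C, E, G}.
Read 'z': S→{F}, A→{A, C}, C→{C}, E→{S, F}, G→{S, C, G}; now {S, A, C, F, G}.
Read 'x': S→{S, B}, A→{C}, C→∅, F→{A, B}, G→∅; union {S, A, B, C}; ε-closure = {S, A, B, C, G}.
Read 'x': S→{S, B}, A→{C}, B→{C, G}, C→∅, G→∅; now {S, B, C, G}.
Read 'z': S→{F}, B→{A, E}, C→{C}, G→{S, C, G}; now {S, A, C, E, F, G}.
Read 'x': S→{S, B}, A→{C}, C→∅, E→{A, B, E}, F→{A, B}, G→∅; union {S, A, B, C, E}; ε-closure = {S, A, B, C, E, G}.
Read 'z': S→{F}, A→{A, C}, B→{A, E}, C→{C}, E→{S, F}, G→{S, C, G}; now {S, A, C, E, F, G}.
That set has 6 states.

6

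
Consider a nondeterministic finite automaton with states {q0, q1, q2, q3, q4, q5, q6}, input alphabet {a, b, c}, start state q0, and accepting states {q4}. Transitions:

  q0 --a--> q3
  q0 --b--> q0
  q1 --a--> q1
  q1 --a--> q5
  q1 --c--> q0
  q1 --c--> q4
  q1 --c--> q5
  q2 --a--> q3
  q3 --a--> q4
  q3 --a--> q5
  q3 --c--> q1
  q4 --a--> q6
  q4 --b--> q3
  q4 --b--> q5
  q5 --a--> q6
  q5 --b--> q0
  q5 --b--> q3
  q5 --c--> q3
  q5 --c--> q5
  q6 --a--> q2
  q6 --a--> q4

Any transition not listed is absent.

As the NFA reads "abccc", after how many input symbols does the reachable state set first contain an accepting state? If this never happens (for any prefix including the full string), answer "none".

none

Start in {q0}.
Read 'a': {q0} → {q3}.
Read 'b': {q3} → ∅.
The set is empty and remains empty for the remaining 3 symbols.
No reachable set along the way intersects F.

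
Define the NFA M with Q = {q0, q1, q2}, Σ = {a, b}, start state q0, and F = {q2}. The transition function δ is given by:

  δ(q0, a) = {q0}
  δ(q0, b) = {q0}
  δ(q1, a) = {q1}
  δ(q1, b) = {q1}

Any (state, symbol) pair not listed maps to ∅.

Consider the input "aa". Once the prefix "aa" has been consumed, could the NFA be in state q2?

Start in {q0}.
Read 'a': q0→{q0}; now {q0}.
Read 'a': q0→{q0}; now {q0}.
State q2 is not in {q0}.

No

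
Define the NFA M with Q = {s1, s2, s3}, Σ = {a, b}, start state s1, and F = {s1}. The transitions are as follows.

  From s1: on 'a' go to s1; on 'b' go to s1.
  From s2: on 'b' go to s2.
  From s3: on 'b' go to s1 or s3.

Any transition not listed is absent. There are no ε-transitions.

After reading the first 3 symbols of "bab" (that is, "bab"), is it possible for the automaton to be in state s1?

Start in {s1}.
Read 'b': {s1} → {s1}.
Read 'a': {s1} → {s1}.
Read 'b': {s1} → {s1}.
State s1 is in {s1}.

Yes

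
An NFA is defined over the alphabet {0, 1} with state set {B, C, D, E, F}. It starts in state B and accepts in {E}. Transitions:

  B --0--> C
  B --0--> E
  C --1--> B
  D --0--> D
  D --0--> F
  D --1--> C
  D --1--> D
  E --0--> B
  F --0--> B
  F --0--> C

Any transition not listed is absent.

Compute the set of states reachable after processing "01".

Start in {B}.
Read '0': B→{C, E}; now {C, E}.
Read '1': C→{B}, E→∅; now {B}.

{B}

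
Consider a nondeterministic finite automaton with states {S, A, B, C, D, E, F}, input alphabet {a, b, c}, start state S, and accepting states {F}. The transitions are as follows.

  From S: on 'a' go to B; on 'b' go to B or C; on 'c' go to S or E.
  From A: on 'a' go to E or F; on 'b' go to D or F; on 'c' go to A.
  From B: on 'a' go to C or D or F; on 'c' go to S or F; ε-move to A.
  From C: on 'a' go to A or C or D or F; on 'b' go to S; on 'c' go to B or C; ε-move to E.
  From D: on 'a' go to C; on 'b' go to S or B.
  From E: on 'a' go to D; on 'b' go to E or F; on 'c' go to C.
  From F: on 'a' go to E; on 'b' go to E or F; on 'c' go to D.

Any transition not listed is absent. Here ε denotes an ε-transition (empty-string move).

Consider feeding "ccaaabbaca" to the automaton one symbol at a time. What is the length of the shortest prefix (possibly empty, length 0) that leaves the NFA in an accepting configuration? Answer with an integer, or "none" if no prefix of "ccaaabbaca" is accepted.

3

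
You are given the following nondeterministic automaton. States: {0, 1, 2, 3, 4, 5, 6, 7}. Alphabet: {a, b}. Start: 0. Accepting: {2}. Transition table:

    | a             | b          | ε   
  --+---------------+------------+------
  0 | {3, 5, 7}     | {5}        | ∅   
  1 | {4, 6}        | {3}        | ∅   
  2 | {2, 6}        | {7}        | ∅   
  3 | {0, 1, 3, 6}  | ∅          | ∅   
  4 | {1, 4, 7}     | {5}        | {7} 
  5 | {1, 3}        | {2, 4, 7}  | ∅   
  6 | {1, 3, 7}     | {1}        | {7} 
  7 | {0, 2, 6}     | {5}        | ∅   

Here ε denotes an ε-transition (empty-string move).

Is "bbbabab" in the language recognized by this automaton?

No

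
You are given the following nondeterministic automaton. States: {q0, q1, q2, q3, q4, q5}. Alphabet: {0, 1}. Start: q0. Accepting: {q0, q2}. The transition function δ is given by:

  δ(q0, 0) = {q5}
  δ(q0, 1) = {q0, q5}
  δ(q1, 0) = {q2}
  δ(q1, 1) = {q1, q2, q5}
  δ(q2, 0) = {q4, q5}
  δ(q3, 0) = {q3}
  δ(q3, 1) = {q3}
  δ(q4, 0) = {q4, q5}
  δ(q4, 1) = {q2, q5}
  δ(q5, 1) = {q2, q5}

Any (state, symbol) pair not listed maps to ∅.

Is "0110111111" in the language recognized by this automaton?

Start in {q0}.
Read '0': q0→{q5}; now {q5}.
Read '1': q5→{q2, q5}; now {q2, q5}.
Read '1': q2→∅, q5→{q2, q5}; now {q2, q5}.
Read '0': q2→{q4, q5}, q5→∅; now {q4, q5}.
Read '1': q4→{q2, q5}, q5→{q2, q5}; now {q2, q5}.
Read '1': q2→∅, q5→{q2, q5}; now {q2, q5}.
Read '1': q2→∅, q5→{q2, q5}; now {q2, q5}.
Read '1': q2→∅, q5→{q2, q5}; now {q2, q5}.
Read '1': q2→∅, q5→{q2, q5}; now {q2, q5}.
Read '1': q2→∅, q5→{q2, q5}; now {q2, q5}.
The final set {q2, q5} contains the accepting state q2.

Yes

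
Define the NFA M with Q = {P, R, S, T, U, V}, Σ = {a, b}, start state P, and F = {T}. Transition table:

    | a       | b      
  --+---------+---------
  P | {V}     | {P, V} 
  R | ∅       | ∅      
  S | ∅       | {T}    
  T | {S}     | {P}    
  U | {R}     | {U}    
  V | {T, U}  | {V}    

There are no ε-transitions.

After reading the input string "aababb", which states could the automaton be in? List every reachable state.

Start in {P}.
Read 'a': {P} → {V}.
Read 'a': {V} → {T, U}.
Read 'b': {T, U} → {P, U}.
Read 'a': {P, U} → {R, V}.
Read 'b': {R, V} → {V}.
Read 'b': {V} → {V}.

{V}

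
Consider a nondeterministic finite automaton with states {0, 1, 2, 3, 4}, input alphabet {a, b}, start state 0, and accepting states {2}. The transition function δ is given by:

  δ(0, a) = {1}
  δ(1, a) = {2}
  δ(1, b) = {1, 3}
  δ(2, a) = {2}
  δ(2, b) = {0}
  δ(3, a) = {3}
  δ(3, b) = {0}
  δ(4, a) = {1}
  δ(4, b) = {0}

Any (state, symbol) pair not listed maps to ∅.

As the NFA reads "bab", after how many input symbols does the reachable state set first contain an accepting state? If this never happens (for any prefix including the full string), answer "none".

Start in {0}.
Read 'b': 0→∅; now ∅.
The set is empty and remains empty for the remaining 2 symbols.
No reachable set along the way intersects F.

none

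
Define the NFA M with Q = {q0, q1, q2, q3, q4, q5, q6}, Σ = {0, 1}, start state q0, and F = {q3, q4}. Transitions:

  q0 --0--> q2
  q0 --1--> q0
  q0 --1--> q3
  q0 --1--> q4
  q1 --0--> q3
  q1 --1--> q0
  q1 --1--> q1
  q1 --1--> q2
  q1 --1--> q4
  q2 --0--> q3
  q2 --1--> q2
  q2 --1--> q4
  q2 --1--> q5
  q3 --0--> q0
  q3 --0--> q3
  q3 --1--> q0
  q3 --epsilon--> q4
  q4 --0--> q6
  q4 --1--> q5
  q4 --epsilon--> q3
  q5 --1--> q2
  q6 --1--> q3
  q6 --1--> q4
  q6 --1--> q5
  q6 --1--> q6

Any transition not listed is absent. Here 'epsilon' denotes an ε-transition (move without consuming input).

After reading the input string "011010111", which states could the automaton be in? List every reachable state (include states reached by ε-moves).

{q0, q2, q3, q4, q5, q6}

Start in {q0}.
Read '0': q0→{q2}; now {q2}.
Read '1': q2→{q2, q4, q5}; union {q2, q4, q5}; ε-closure = {q2, q3, q4, q5}.
Read '1': q2→{q2, q4, q5}, q3→{q0}, q4→{q5}, q5→{q2}; union {q0, q2, q4, q5}; ε-closure = {q0, q2, q3, q4, q5}.
Read '0': q0→{q2}, q2→{q3}, q3→{q0, q3}, q4→{q6}, q5→∅; union {q0, q2, q3, q6}; ε-closure = {q0, q2, q3, q4, q6}.
Read '1': q0→{q0, q3, q4}, q2→{q2, q4, q5}, q3→{q0}, q4→{q5}, q6→{q3, q4, q5, q6}; now {q0, q2, q3, q4, q5, q6}.
Read '0': q0→{q2}, q2→{q3}, q3→{q0, q3}, q4→{q6}, q5→∅, q6→∅; union {q0, q2, q3, q6}; ε-closure = {q0, q2, q3, q4, q6}.
Read '1': q0→{q0, q3, q4}, q2→{q2, q4, q5}, q3→{q0}, q4→{q5}, q6→{q3, q4, q5, q6}; now {q0, q2, q3, q4, q5, q6}.
Read '1': q0→{q0, q3, q4}, q2→{q2, q4, q5}, q3→{q0}, q4→{q5}, q5→{q2}, q6→{q3, q4, q5, q6}; now {q0, q2, q3, q4, q5, q6}.
Read '1': q0→{q0, q3, q4}, q2→{q2, q4, q5}, q3→{q0}, q4→{q5}, q5→{q2}, q6→{q3, q4, q5, q6}; now {q0, q2, q3, q4, q5, q6}.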